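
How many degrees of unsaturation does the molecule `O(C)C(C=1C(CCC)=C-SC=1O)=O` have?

Molecular formula from the SMILES: C9H12O3S.
DoU = (2C + 2 + N − H − X)/2 = (2·9 + 2 + 0 − 12 − 0)/2 = 8/2 = 4.
(Structurally: 1 ring(s) + 3 π bond(s) = 4.)

4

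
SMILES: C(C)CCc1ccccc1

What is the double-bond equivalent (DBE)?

4

Molecular formula from the SMILES: C10H14.
DoU = (2C + 2 + N − H − X)/2 = (2·10 + 2 + 0 − 14 − 0)/2 = 8/2 = 4.
(Structurally: 1 ring(s) + 3 π bond(s) = 4.)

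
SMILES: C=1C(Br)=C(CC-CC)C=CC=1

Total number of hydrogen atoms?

Hydrogens are implicit in SMILES; fill each atom to its normal valence:
  4 × C (aromatic): 1 H each → 4
  3 × C: 2 H each → 6
  2 × C (aromatic): no H
  1 × Br: no H
  1 × C: 3 H
  Total hydrogens = 13.

13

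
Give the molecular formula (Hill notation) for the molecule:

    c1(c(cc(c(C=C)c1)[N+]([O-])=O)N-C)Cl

Heavy atoms from the SMILES: 9 C, 1 Cl, 2 N, 2 O.
Implicit hydrogens by atom environment:
  4 × C (aromatic): no H
  2 × C (aromatic): 1 H each → 2
  1 × C: 3 H
  1 × C: 2 H
  1 × C: 1 H
  1 × Cl: no H
  1 × N: 1 H
  1 × N (charge +1): no H
  1 × O: no H
  1 × O (charge -1): no H
  Total hydrogens = 9.
Molecular formula: C9H9ClN2O2

C9H9ClN2O2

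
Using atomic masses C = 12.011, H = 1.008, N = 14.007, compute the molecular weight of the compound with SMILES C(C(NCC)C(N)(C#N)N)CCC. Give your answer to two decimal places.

Molecular formula: C9H20N4.
M = 9×12.011 + 20×1.008 + 4×14.007 = 184.29 g/mol.

184.29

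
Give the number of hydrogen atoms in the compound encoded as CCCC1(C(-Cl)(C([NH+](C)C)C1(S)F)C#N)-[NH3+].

Hydrogens are implicit in SMILES; fill each atom to its normal valence:
  4 × C: no H
  3 × C: 3 H each → 9
  2 × C: 2 H each → 4
  1 × C: 1 H
  1 × Cl: no H
  1 × F: no H
  1 × N (charge +1): 3 H
  1 × N (charge +1): 1 H
  1 × N: no H
  1 × S: 1 H
  Total hydrogens = 19.

19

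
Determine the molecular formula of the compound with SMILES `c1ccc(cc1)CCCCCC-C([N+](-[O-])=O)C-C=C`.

Heavy atoms from the SMILES: 16 C, 1 N, 2 O.
Implicit hydrogens by atom environment:
  8 × C: 2 H each → 16
  5 × C (aromatic): 1 H each → 5
  2 × C: 1 H each → 2
  1 × C (aromatic): no H
  1 × N (charge +1): no H
  1 × O: no H
  1 × O (charge -1): no H
  Total hydrogens = 23.
Molecular formula: C16H23NO2

C16H23NO2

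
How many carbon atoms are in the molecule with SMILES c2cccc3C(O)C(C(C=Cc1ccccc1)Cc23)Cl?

18

The symbol for carbon appears 18 times in the SMILES. Lowercase c denotes aromatic carbon and counts toward C.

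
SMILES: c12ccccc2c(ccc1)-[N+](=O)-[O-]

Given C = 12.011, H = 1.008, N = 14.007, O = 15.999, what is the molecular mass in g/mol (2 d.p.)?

Molecular formula: C10H7NO2.
M = 10×12.011 + 7×1.008 + 1×14.007 + 2×15.999 = 173.17 g/mol.

173.17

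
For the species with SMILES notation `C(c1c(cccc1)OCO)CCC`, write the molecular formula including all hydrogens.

C11H16O2

Heavy atoms from the SMILES: 11 C, 2 O.
Implicit hydrogens by atom environment:
  4 × C: 2 H each → 8
  4 × C (aromatic): 1 H each → 4
  2 × C (aromatic): no H
  1 × C: 3 H
  1 × O: 1 H
  1 × O: no H
  Total hydrogens = 16.
Molecular formula: C11H16O2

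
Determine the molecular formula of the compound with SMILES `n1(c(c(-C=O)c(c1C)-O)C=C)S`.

C8H9NO2S

Heavy atoms from the SMILES: 8 C, 1 N, 2 O, 1 S.
Implicit hydrogens by atom environment:
  4 × C (aromatic): no H
  2 × C: 1 H each → 2
  1 × C: 3 H
  1 × C: 2 H
  1 × N (aromatic): no H
  1 × O: 1 H
  1 × O: no H
  1 × S: 1 H
  Total hydrogens = 9.
Molecular formula: C8H9NO2S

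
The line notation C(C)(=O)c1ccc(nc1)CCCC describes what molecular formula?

Heavy atoms from the SMILES: 11 C, 1 N, 1 O.
Implicit hydrogens by atom environment:
  3 × C: 2 H each → 6
  3 × C (aromatic): 1 H each → 3
  2 × C: 3 H each → 6
  2 × C (aromatic): no H
  1 × C: no H
  1 × N (aromatic): no H
  1 × O: no H
  Total hydrogens = 15.
Molecular formula: C11H15NO

C11H15NO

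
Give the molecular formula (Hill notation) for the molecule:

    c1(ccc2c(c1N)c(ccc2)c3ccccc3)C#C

Heavy atoms from the SMILES: 18 C, 1 N.
Implicit hydrogens by atom environment:
  10 × C (aromatic): 1 H each → 10
  6 × C (aromatic): no H
  1 × C: 1 H
  1 × C: no H
  1 × N: 2 H
  Total hydrogens = 13.
Molecular formula: C18H13N

C18H13N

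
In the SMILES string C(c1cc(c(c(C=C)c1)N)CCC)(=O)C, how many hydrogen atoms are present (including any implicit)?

Hydrogens are implicit in SMILES; fill each atom to its normal valence:
  4 × C (aromatic): no H
  3 × C: 2 H each → 6
  2 × C: 3 H each → 6
  2 × C (aromatic): 1 H each → 2
  1 × C: 1 H
  1 × C: no H
  1 × N: 2 H
  1 × O: no H
  Total hydrogens = 17.

17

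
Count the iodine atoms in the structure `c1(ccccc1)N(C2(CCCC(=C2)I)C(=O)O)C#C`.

The symbol for iodine appears 1 time in the SMILES.

1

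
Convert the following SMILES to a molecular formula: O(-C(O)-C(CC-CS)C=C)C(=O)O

Heavy atoms from the SMILES: 8 C, 4 O, 1 S.
Implicit hydrogens by atom environment:
  4 × C: 2 H each → 8
  3 × C: 1 H each → 3
  2 × O: 1 H each → 2
  2 × O: no H
  1 × C: no H
  1 × S: 1 H
  Total hydrogens = 14.
Molecular formula: C8H14O4S

C8H14O4S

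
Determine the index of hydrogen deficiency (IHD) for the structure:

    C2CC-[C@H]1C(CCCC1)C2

2

Molecular formula from the SMILES: C10H18.
DoU = (2C + 2 + N − H − X)/2 = (2·10 + 2 + 0 − 18 − 0)/2 = 4/2 = 2.
(Structurally: 2 ring(s) + 0 π bond(s) = 2.)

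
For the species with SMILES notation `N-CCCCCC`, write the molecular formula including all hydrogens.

Heavy atoms from the SMILES: 6 C, 1 N.
Implicit hydrogens by atom environment:
  5 × C: 2 H each → 10
  1 × C: 3 H
  1 × N: 2 H
  Total hydrogens = 15.
Molecular formula: C6H15N

C6H15N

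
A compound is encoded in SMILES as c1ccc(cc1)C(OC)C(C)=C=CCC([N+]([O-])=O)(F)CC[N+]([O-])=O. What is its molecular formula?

C16H19FN2O5

Heavy atoms from the SMILES: 16 C, 1 F, 2 N, 5 O.
Implicit hydrogens by atom environment:
  5 × C (aromatic): 1 H each → 5
  3 × C: 2 H each → 6
  3 × C: no H
  3 × O: no H
  2 × C: 3 H each → 6
  2 × C: 1 H each → 2
  2 × N (charge +1): no H
  2 × O (charge -1): no H
  1 × C (aromatic): no H
  1 × F: no H
  Total hydrogens = 19.
Molecular formula: C16H19FN2O5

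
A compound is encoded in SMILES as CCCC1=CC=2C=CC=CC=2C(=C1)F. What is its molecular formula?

Heavy atoms from the SMILES: 13 C, 1 F.
Implicit hydrogens by atom environment:
  6 × C (aromatic): 1 H each → 6
  4 × C (aromatic): no H
  2 × C: 2 H each → 4
  1 × C: 3 H
  1 × F: no H
  Total hydrogens = 13.
Molecular formula: C13H13F

C13H13F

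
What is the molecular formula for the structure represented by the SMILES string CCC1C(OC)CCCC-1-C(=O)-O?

Heavy atoms from the SMILES: 10 C, 3 O.
Implicit hydrogens by atom environment:
  4 × C: 2 H each → 8
  3 × C: 1 H each → 3
  2 × C: 3 H each → 6
  2 × O: no H
  1 × C: no H
  1 × O: 1 H
  Total hydrogens = 18.
Molecular formula: C10H18O3

C10H18O3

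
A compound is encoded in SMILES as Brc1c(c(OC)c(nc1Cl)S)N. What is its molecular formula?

Heavy atoms from the SMILES: 1 Br, 6 C, 1 Cl, 2 N, 1 O, 1 S.
Implicit hydrogens by atom environment:
  5 × C (aromatic): no H
  1 × Br: no H
  1 × C: 3 H
  1 × Cl: no H
  1 × N: 2 H
  1 × N (aromatic): no H
  1 × O: no H
  1 × S: 1 H
  Total hydrogens = 6.
Molecular formula: C6H6BrClN2OS

C6H6BrClN2OS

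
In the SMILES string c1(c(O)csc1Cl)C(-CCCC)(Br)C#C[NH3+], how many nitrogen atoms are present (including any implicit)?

1

The symbol for nitrogen appears 1 time in the SMILES.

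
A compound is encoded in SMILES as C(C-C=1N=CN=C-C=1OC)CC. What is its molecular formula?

Heavy atoms from the SMILES: 9 C, 2 N, 1 O.
Implicit hydrogens by atom environment:
  3 × C: 2 H each → 6
  2 × C: 3 H each → 6
  2 × C (aromatic): 1 H each → 2
  2 × C (aromatic): no H
  2 × N (aromatic): no H
  1 × O: no H
  Total hydrogens = 14.
Molecular formula: C9H14N2O

C9H14N2O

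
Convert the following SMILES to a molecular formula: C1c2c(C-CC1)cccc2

Heavy atoms from the SMILES: 10 C.
Implicit hydrogens by atom environment:
  4 × C: 2 H each → 8
  4 × C (aromatic): 1 H each → 4
  2 × C (aromatic): no H
  Total hydrogens = 12.
Molecular formula: C10H12

C10H12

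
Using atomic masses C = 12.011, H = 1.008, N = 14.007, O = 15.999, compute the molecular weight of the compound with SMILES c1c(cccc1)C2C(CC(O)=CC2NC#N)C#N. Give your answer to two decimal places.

239.28

Molecular formula: C14H13N3O.
M = 14×12.011 + 13×1.008 + 3×14.007 + 1×15.999 = 239.28 g/mol.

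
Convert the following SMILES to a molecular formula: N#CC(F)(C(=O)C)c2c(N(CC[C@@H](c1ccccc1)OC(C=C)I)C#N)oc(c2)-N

Heavy atoms from the SMILES: 21 C, 1 F, 1 I, 4 N, 3 O.
Implicit hydrogens by atom environment:
  6 × C (aromatic): 1 H each → 6
  4 × C (aromatic): no H
  4 × C: no H
  3 × C: 2 H each → 6
  3 × C: 1 H each → 3
  3 × N: no H
  2 × O: no H
  1 × C: 3 H
  1 × F: no H
  1 × I: no H
  1 × N: 2 H
  1 × O (aromatic): no H
  Total hydrogens = 20.
Molecular formula: C21H20FIN4O3

C21H20FIN4O3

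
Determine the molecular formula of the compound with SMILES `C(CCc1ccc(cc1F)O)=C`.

Heavy atoms from the SMILES: 10 C, 1 F, 1 O.
Implicit hydrogens by atom environment:
  3 × C: 2 H each → 6
  3 × C (aromatic): 1 H each → 3
  3 × C (aromatic): no H
  1 × C: 1 H
  1 × F: no H
  1 × O: 1 H
  Total hydrogens = 11.
Molecular formula: C10H11FO

C10H11FO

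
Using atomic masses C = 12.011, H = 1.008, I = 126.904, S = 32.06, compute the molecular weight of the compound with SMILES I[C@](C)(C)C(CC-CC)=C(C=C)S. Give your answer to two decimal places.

Molecular formula: C11H19IS.
M = 11×12.011 + 19×1.008 + 1×126.904 + 1×32.06 = 310.24 g/mol.

310.24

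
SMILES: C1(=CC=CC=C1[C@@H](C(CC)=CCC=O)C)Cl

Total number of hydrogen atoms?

Hydrogens are implicit in SMILES; fill each atom to its normal valence:
  4 × C (aromatic): 1 H each → 4
  3 × C: 1 H each → 3
  2 × C: 3 H each → 6
  2 × C: 2 H each → 4
  2 × C (aromatic): no H
  1 × C: no H
  1 × Cl: no H
  1 × O: no H
  Total hydrogens = 17.

17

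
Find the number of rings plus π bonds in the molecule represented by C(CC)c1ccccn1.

4

Molecular formula from the SMILES: C8H11N.
DoU = (2C + 2 + N − H − X)/2 = (2·8 + 2 + 1 − 11 − 0)/2 = 8/2 = 4.
(Structurally: 1 ring(s) + 3 π bond(s) = 4.)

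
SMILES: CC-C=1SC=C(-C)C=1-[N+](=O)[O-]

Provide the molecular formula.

Heavy atoms from the SMILES: 7 C, 1 N, 2 O, 1 S.
Implicit hydrogens by atom environment:
  3 × C (aromatic): no H
  2 × C: 3 H each → 6
  1 × C: 2 H
  1 × C (aromatic): 1 H
  1 × N (charge +1): no H
  1 × O: no H
  1 × O (charge -1): no H
  1 × S (aromatic): no H
  Total hydrogens = 9.
Molecular formula: C7H9NO2S

C7H9NO2S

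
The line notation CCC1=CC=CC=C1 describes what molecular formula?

Heavy atoms from the SMILES: 8 C.
Implicit hydrogens by atom environment:
  5 × C (aromatic): 1 H each → 5
  1 × C: 3 H
  1 × C: 2 H
  1 × C (aromatic): no H
  Total hydrogens = 10.
Molecular formula: C8H10

C8H10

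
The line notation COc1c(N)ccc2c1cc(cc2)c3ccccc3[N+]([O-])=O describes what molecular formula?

Heavy atoms from the SMILES: 17 C, 2 N, 3 O.
Implicit hydrogens by atom environment:
  9 × C (aromatic): 1 H each → 9
  7 × C (aromatic): no H
  2 × O: no H
  1 × C: 3 H
  1 × N: 2 H
  1 × N (charge +1): no H
  1 × O (charge -1): no H
  Total hydrogens = 14.
Molecular formula: C17H14N2O3

C17H14N2O3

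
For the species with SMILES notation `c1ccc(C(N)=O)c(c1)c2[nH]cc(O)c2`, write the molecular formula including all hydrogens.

Heavy atoms from the SMILES: 11 C, 2 N, 2 O.
Implicit hydrogens by atom environment:
  6 × C (aromatic): 1 H each → 6
  4 × C (aromatic): no H
  1 × C: no H
  1 × N: 2 H
  1 × N (aromatic): 1 H
  1 × O: 1 H
  1 × O: no H
  Total hydrogens = 10.
Molecular formula: C11H10N2O2

C11H10N2O2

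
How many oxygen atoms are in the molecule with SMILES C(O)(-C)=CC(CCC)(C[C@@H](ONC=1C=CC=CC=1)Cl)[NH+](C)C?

The symbol for oxygen appears 2 times in the SMILES.

2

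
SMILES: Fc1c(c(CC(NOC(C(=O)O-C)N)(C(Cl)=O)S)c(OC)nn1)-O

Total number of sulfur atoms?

The symbol for sulfur appears 1 time in the SMILES.

1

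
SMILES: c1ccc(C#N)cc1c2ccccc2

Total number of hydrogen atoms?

Hydrogens are implicit in SMILES; fill each atom to its normal valence:
  9 × C (aromatic): 1 H each → 9
  3 × C (aromatic): no H
  1 × C: no H
  1 × N: no H
  Total hydrogens = 9.

9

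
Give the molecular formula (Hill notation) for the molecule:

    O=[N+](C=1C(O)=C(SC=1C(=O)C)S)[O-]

Heavy atoms from the SMILES: 6 C, 1 N, 4 O, 2 S.
Implicit hydrogens by atom environment:
  4 × C (aromatic): no H
  2 × O: no H
  1 × C: 3 H
  1 × C: no H
  1 × N (charge +1): no H
  1 × O: 1 H
  1 × O (charge -1): no H
  1 × S: 1 H
  1 × S (aromatic): no H
  Total hydrogens = 5.
Molecular formula: C6H5NO4S2

C6H5NO4S2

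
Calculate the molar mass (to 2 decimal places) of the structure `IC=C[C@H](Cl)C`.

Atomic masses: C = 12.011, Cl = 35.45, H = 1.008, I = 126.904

Molecular formula: C4H6ClI.
M = 4×12.011 + 1×35.45 + 6×1.008 + 1×126.904 = 216.45 g/mol.

216.45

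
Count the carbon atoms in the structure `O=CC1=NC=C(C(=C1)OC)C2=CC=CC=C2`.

The symbol for carbon appears 13 times in the SMILES.

13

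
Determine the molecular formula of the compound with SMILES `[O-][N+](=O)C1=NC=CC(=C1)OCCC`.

C8H10N2O3

Heavy atoms from the SMILES: 8 C, 2 N, 3 O.
Implicit hydrogens by atom environment:
  3 × C (aromatic): 1 H each → 3
  2 × C: 2 H each → 4
  2 × C (aromatic): no H
  2 × O: no H
  1 × C: 3 H
  1 × N (aromatic): no H
  1 × N (charge +1): no H
  1 × O (charge -1): no H
  Total hydrogens = 10.
Molecular formula: C8H10N2O3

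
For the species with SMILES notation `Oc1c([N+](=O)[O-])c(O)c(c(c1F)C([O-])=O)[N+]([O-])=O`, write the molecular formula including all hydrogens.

C7H2FN2O8-

Heavy atoms from the SMILES: 7 C, 1 F, 2 N, 8 O.
Implicit hydrogens by atom environment:
  6 × C (aromatic): no H
  3 × O: no H
  3 × O (charge -1): no H
  2 × N (charge +1): no H
  2 × O: 1 H each → 2
  1 × C: no H
  1 × F: no H
  Total hydrogens = 2.
Net charge -1.
Molecular formula: C7H2FN2O8-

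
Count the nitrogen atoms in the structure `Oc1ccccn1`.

1

The symbol for nitrogen appears 1 time in the SMILES.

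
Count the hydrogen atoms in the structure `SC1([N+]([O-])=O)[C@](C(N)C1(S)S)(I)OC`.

9

Hydrogens are implicit in SMILES; fill each atom to its normal valence:
  3 × C: no H
  3 × S: 1 H each → 3
  2 × O: no H
  1 × C: 3 H
  1 × C: 1 H
  1 × I: no H
  1 × N: 2 H
  1 × N (charge +1): no H
  1 × O (charge -1): no H
  Total hydrogens = 9.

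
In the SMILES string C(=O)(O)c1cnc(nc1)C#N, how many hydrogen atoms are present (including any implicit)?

3

Hydrogens are implicit in SMILES; fill each atom to its normal valence:
  2 × C (aromatic): 1 H each → 2
  2 × C (aromatic): no H
  2 × C: no H
  2 × N (aromatic): no H
  1 × N: no H
  1 × O: 1 H
  1 × O: no H
  Total hydrogens = 3.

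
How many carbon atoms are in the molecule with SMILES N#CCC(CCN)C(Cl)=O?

6

The symbol for carbon appears 6 times in the SMILES. (Cl is a single chlorine, not C + l.)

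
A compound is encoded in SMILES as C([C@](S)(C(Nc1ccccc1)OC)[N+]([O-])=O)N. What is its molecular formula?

C10H15N3O3S

Heavy atoms from the SMILES: 10 C, 3 N, 3 O, 1 S.
Implicit hydrogens by atom environment:
  5 × C (aromatic): 1 H each → 5
  2 × O: no H
  1 × C: 3 H
  1 × C: 2 H
  1 × C: 1 H
  1 × C: no H
  1 × C (aromatic): no H
  1 × N: 2 H
  1 × N: 1 H
  1 × N (charge +1): no H
  1 × O (charge -1): no H
  1 × S: 1 H
  Total hydrogens = 15.
Molecular formula: C10H15N3O3S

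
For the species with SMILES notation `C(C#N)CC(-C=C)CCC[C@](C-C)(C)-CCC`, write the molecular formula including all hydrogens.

C16H29N

Heavy atoms from the SMILES: 16 C, 1 N.
Implicit hydrogens by atom environment:
  9 × C: 2 H each → 18
  3 × C: 3 H each → 9
  2 × C: 1 H each → 2
  2 × C: no H
  1 × N: no H
  Total hydrogens = 29.
Molecular formula: C16H29N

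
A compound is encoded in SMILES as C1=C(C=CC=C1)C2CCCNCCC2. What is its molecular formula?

C13H19N

Heavy atoms from the SMILES: 13 C, 1 N.
Implicit hydrogens by atom environment:
  6 × C: 2 H each → 12
  5 × C (aromatic): 1 H each → 5
  1 × C: 1 H
  1 × C (aromatic): no H
  1 × N: 1 H
  Total hydrogens = 19.
Molecular formula: C13H19N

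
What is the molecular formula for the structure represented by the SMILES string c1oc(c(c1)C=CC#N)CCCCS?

Heavy atoms from the SMILES: 11 C, 1 N, 1 O, 1 S.
Implicit hydrogens by atom environment:
  4 × C: 2 H each → 8
  2 × C (aromatic): 1 H each → 2
  2 × C: 1 H each → 2
  2 × C (aromatic): no H
  1 × C: no H
  1 × N: no H
  1 × O (aromatic): no H
  1 × S: 1 H
  Total hydrogens = 13.
Molecular formula: C11H13NOS

C11H13NOS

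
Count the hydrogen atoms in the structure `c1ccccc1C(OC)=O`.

8

Hydrogens are implicit in SMILES; fill each atom to its normal valence:
  5 × C (aromatic): 1 H each → 5
  2 × O: no H
  1 × C: 3 H
  1 × C (aromatic): no H
  1 × C: no H
  Total hydrogens = 8.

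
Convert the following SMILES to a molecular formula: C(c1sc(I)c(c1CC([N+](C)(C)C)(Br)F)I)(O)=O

C10H12BrFI2NO2S+

Heavy atoms from the SMILES: 1 Br, 10 C, 1 F, 2 I, 1 N, 2 O, 1 S.
Implicit hydrogens by atom environment:
  4 × C (aromatic): no H
  3 × C: 3 H each → 9
  2 × C: no H
  2 × I: no H
  1 × Br: no H
  1 × C: 2 H
  1 × F: no H
  1 × N (charge +1): no H
  1 × O: 1 H
  1 × O: no H
  1 × S (aromatic): no H
  Total hydrogens = 12.
Net charge +1.
Molecular formula: C10H12BrFI2NO2S+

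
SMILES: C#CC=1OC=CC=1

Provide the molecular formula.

C6H4O

Heavy atoms from the SMILES: 6 C, 1 O.
Implicit hydrogens by atom environment:
  3 × C (aromatic): 1 H each → 3
  1 × C: 1 H
  1 × C (aromatic): no H
  1 × C: no H
  1 × O (aromatic): no H
  Total hydrogens = 4.
Molecular formula: C6H4O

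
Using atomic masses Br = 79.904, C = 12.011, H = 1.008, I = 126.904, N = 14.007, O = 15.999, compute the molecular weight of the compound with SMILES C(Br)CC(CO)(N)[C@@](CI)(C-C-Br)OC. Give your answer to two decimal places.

458.96

Molecular formula: C9H18Br2INO2.
M = 2×79.904 + 9×12.011 + 18×1.008 + 1×126.904 + 1×14.007 + 2×15.999 = 458.96 g/mol.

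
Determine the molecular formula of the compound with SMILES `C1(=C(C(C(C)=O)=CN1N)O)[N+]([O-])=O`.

C6H7N3O4

Heavy atoms from the SMILES: 6 C, 3 N, 4 O.
Implicit hydrogens by atom environment:
  3 × C (aromatic): no H
  2 × O: no H
  1 × C: 3 H
  1 × C (aromatic): 1 H
  1 × C: no H
  1 × N: 2 H
  1 × N (aromatic): no H
  1 × N (charge +1): no H
  1 × O: 1 H
  1 × O (charge -1): no H
  Total hydrogens = 7.
Molecular formula: C6H7N3O4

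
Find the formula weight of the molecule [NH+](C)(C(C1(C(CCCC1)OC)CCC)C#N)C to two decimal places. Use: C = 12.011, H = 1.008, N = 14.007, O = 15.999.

239.38

Molecular formula: C14H27N2O+.
M = 14×12.011 + 27×1.008 + 2×14.007 + 1×15.999 = 239.38 g/mol.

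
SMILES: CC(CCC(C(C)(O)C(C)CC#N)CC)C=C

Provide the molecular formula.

C15H27NO

Heavy atoms from the SMILES: 15 C, 1 N, 1 O.
Implicit hydrogens by atom environment:
  5 × C: 2 H each → 10
  4 × C: 3 H each → 12
  4 × C: 1 H each → 4
  2 × C: no H
  1 × N: no H
  1 × O: 1 H
  Total hydrogens = 27.
Molecular formula: C15H27NO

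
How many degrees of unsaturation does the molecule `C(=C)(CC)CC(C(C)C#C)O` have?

3

Molecular formula from the SMILES: C10H16O.
DoU = (2C + 2 + N − H − X)/2 = (2·10 + 2 + 0 − 16 − 0)/2 = 6/2 = 3.
(Structurally: 0 ring(s) + 3 π bond(s) = 3.)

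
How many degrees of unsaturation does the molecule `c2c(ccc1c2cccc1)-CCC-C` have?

Molecular formula from the SMILES: C14H16.
DoU = (2C + 2 + N − H − X)/2 = (2·14 + 2 + 0 − 16 − 0)/2 = 14/2 = 7.
(Structurally: 2 ring(s) + 5 π bond(s) = 7.)

7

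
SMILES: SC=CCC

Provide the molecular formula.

C4H8S

Heavy atoms from the SMILES: 4 C, 1 S.
Implicit hydrogens by atom environment:
  2 × C: 1 H each → 2
  1 × C: 3 H
  1 × C: 2 H
  1 × S: 1 H
  Total hydrogens = 8.
Molecular formula: C4H8S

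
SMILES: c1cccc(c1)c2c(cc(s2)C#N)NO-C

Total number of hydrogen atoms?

Hydrogens are implicit in SMILES; fill each atom to its normal valence:
  6 × C (aromatic): 1 H each → 6
  4 × C (aromatic): no H
  1 × C: 3 H
  1 × C: no H
  1 × N: 1 H
  1 × N: no H
  1 × O: no H
  1 × S (aromatic): no H
  Total hydrogens = 10.

10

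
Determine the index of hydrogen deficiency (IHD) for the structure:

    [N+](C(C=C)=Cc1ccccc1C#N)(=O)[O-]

Molecular formula from the SMILES: C11H8N2O2.
DoU = (2C + 2 + N − H − X)/2 = (2·11 + 2 + 2 − 8 − 0)/2 = 18/2 = 9.
(Structurally: 1 ring(s) + 8 π bond(s) = 9.)

9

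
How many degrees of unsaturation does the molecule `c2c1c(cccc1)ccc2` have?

7

Molecular formula from the SMILES: C10H8.
DoU = (2C + 2 + N − H − X)/2 = (2·10 + 2 + 0 − 8 − 0)/2 = 14/2 = 7.
(Structurally: 2 ring(s) + 5 π bond(s) = 7.)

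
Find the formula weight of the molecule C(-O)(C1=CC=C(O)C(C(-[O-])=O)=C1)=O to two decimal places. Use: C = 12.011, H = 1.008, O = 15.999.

Molecular formula: C8H5O5-.
M = 8×12.011 + 5×1.008 + 5×15.999 = 181.12 g/mol.

181.12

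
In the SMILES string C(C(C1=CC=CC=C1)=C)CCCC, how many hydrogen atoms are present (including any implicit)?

18

Hydrogens are implicit in SMILES; fill each atom to its normal valence:
  5 × C: 2 H each → 10
  5 × C (aromatic): 1 H each → 5
  1 × C: 3 H
  1 × C: no H
  1 × C (aromatic): no H
  Total hydrogens = 18.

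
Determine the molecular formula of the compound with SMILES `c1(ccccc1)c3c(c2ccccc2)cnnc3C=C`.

Heavy atoms from the SMILES: 18 C, 2 N.
Implicit hydrogens by atom environment:
  11 × C (aromatic): 1 H each → 11
  5 × C (aromatic): no H
  2 × N (aromatic): no H
  1 × C: 2 H
  1 × C: 1 H
  Total hydrogens = 14.
Molecular formula: C18H14N2

C18H14N2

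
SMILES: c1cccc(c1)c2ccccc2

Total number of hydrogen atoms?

Hydrogens are implicit in SMILES; fill each atom to its normal valence:
  10 × C (aromatic): 1 H each → 10
  2 × C (aromatic): no H
  Total hydrogens = 10.

10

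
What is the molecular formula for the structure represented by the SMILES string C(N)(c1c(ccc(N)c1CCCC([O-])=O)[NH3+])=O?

Heavy atoms from the SMILES: 11 C, 3 N, 3 O.
Implicit hydrogens by atom environment:
  4 × C (aromatic): no H
  3 × C: 2 H each → 6
  2 × C (aromatic): 1 H each → 2
  2 × C: no H
  2 × N: 2 H each → 4
  2 × O: no H
  1 × N (charge +1): 3 H
  1 × O (charge -1): no H
  Total hydrogens = 15.
Molecular formula: C11H15N3O3

C11H15N3O3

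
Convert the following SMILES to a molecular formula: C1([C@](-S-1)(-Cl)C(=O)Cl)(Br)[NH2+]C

C4H5BrCl2NOS+

Heavy atoms from the SMILES: 1 Br, 4 C, 2 Cl, 1 N, 1 O, 1 S.
Implicit hydrogens by atom environment:
  3 × C: no H
  2 × Cl: no H
  1 × Br: no H
  1 × C: 3 H
  1 × N (charge +1): 2 H
  1 × O: no H
  1 × S: no H
  Total hydrogens = 5.
Net charge +1.
Molecular formula: C4H5BrCl2NOS+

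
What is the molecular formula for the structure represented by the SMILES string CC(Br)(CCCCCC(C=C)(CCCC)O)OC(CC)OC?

Heavy atoms from the SMILES: 1 Br, 18 C, 3 O.
Implicit hydrogens by atom environment:
  10 × C: 2 H each → 20
  4 × C: 3 H each → 12
  2 × C: 1 H each → 2
  2 × C: no H
  2 × O: no H
  1 × Br: no H
  1 × O: 1 H
  Total hydrogens = 35.
Molecular formula: C18H35BrO3

C18H35BrO3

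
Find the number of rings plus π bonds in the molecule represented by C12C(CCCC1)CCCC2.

Molecular formula from the SMILES: C10H18.
DoU = (2C + 2 + N − H − X)/2 = (2·10 + 2 + 0 − 18 − 0)/2 = 4/2 = 2.
(Structurally: 2 ring(s) + 0 π bond(s) = 2.)

2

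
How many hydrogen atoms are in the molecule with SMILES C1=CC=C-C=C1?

Hydrogens are implicit in SMILES; fill each atom to its normal valence:
  6 × C (aromatic): 1 H each → 6
  Total hydrogens = 6.

6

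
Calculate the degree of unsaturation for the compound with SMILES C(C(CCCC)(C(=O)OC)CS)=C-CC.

Molecular formula from the SMILES: C12H22O2S.
DoU = (2C + 2 + N − H − X)/2 = (2·12 + 2 + 0 − 22 − 0)/2 = 4/2 = 2.
(Structurally: 0 ring(s) + 2 π bond(s) = 2.)

2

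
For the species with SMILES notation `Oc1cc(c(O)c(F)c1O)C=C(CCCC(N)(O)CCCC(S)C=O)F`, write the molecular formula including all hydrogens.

Heavy atoms from the SMILES: 17 C, 2 F, 1 N, 5 O, 1 S.
Implicit hydrogens by atom environment:
  6 × C: 2 H each → 12
  5 × C (aromatic): no H
  4 × O: 1 H each → 4
  3 × C: 1 H each → 3
  2 × C: no H
  2 × F: no H
  1 × C (aromatic): 1 H
  1 × N: 2 H
  1 × O: no H
  1 × S: 1 H
  Total hydrogens = 23.
Molecular formula: C17H23F2NO5S

C17H23F2NO5S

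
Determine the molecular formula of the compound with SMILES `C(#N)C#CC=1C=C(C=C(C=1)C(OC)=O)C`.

C12H9NO2

Heavy atoms from the SMILES: 12 C, 1 N, 2 O.
Implicit hydrogens by atom environment:
  4 × C: no H
  3 × C (aromatic): 1 H each → 3
  3 × C (aromatic): no H
  2 × C: 3 H each → 6
  2 × O: no H
  1 × N: no H
  Total hydrogens = 9.
Molecular formula: C12H9NO2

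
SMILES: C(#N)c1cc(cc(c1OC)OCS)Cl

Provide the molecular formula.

C9H8ClNO2S

Heavy atoms from the SMILES: 9 C, 1 Cl, 1 N, 2 O, 1 S.
Implicit hydrogens by atom environment:
  4 × C (aromatic): no H
  2 × C (aromatic): 1 H each → 2
  2 × O: no H
  1 × C: 3 H
  1 × C: 2 H
  1 × C: no H
  1 × Cl: no H
  1 × N: no H
  1 × S: 1 H
  Total hydrogens = 8.
Molecular formula: C9H8ClNO2S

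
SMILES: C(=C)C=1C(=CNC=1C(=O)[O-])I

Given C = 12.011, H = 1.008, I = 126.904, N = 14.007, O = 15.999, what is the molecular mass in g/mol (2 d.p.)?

262.03

Molecular formula: C7H5INO2-.
M = 7×12.011 + 5×1.008 + 1×126.904 + 1×14.007 + 2×15.999 = 262.03 g/mol.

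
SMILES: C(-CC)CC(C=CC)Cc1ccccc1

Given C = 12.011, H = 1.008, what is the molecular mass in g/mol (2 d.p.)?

202.34

Molecular formula: C15H22.
M = 15×12.011 + 22×1.008 = 202.34 g/mol.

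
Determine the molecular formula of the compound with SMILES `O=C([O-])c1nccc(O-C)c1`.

Heavy atoms from the SMILES: 7 C, 1 N, 3 O.
Implicit hydrogens by atom environment:
  3 × C (aromatic): 1 H each → 3
  2 × C (aromatic): no H
  2 × O: no H
  1 × C: 3 H
  1 × C: no H
  1 × N (aromatic): no H
  1 × O (charge -1): no H
  Total hydrogens = 6.
Net charge -1.
Molecular formula: C7H6NO3-

C7H6NO3-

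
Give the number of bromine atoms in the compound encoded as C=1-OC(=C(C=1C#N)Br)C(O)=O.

1

The symbol for bromine appears 1 time in the SMILES.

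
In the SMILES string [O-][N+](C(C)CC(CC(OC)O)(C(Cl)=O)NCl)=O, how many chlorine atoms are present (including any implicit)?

2

The symbol for chlorine appears 2 times in the SMILES.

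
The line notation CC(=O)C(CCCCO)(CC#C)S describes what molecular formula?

Heavy atoms from the SMILES: 10 C, 2 O, 1 S.
Implicit hydrogens by atom environment:
  5 × C: 2 H each → 10
  3 × C: no H
  1 × C: 3 H
  1 × C: 1 H
  1 × O: 1 H
  1 × O: no H
  1 × S: 1 H
  Total hydrogens = 16.
Molecular formula: C10H16O2S

C10H16O2S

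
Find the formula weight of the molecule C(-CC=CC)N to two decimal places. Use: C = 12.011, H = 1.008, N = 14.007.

Molecular formula: C5H11N.
M = 5×12.011 + 11×1.008 + 1×14.007 = 85.15 g/mol.

85.15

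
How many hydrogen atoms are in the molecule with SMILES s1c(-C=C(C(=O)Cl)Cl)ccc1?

4

Hydrogens are implicit in SMILES; fill each atom to its normal valence:
  3 × C (aromatic): 1 H each → 3
  2 × C: no H
  2 × Cl: no H
  1 × C: 1 H
  1 × C (aromatic): no H
  1 × O: no H
  1 × S (aromatic): no H
  Total hydrogens = 4.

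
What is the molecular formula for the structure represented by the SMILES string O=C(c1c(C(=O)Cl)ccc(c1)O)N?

C8H6ClNO3

Heavy atoms from the SMILES: 8 C, 1 Cl, 1 N, 3 O.
Implicit hydrogens by atom environment:
  3 × C (aromatic): 1 H each → 3
  3 × C (aromatic): no H
  2 × C: no H
  2 × O: no H
  1 × Cl: no H
  1 × N: 2 H
  1 × O: 1 H
  Total hydrogens = 6.
Molecular formula: C8H6ClNO3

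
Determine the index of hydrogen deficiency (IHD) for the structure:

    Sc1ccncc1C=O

Molecular formula from the SMILES: C6H5NOS.
DoU = (2C + 2 + N − H − X)/2 = (2·6 + 2 + 1 − 5 − 0)/2 = 10/2 = 5.
(Structurally: 1 ring(s) + 4 π bond(s) = 5.)

5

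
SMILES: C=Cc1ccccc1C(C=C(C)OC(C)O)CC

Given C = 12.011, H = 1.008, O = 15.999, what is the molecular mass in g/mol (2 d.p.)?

246.35

Molecular formula: C16H22O2.
M = 16×12.011 + 22×1.008 + 2×15.999 = 246.35 g/mol.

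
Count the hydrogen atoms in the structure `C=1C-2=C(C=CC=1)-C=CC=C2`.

8

Hydrogens are implicit in SMILES; fill each atom to its normal valence:
  8 × C (aromatic): 1 H each → 8
  2 × C (aromatic): no H
  Total hydrogens = 8.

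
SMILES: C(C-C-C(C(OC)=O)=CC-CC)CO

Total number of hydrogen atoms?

20

Hydrogens are implicit in SMILES; fill each atom to its normal valence:
  6 × C: 2 H each → 12
  2 × C: 3 H each → 6
  2 × C: no H
  2 × O: no H
  1 × C: 1 H
  1 × O: 1 H
  Total hydrogens = 20.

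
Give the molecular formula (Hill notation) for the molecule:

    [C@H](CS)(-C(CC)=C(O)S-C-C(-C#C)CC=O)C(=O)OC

C14H20O4S2

Heavy atoms from the SMILES: 14 C, 4 O, 2 S.
Implicit hydrogens by atom environment:
  4 × C: 2 H each → 8
  4 × C: 1 H each → 4
  4 × C: no H
  3 × O: no H
  2 × C: 3 H each → 6
  1 × O: 1 H
  1 × S: 1 H
  1 × S: no H
  Total hydrogens = 20.
Molecular formula: C14H20O4S2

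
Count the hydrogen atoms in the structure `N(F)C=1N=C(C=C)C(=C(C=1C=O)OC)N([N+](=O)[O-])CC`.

13

Hydrogens are implicit in SMILES; fill each atom to its normal valence:
  5 × C (aromatic): no H
  3 × O: no H
  2 × C: 3 H each → 6
  2 × C: 2 H each → 4
  2 × C: 1 H each → 2
  1 × F: no H
  1 × N: 1 H
  1 × N (aromatic): no H
  1 × N: no H
  1 × N (charge +1): no H
  1 × O (charge -1): no H
  Total hydrogens = 13.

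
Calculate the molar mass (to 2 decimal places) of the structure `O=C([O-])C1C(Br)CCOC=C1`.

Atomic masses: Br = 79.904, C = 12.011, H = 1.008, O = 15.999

Molecular formula: C7H8BrO3-.
M = 1×79.904 + 7×12.011 + 8×1.008 + 3×15.999 = 220.04 g/mol.

220.04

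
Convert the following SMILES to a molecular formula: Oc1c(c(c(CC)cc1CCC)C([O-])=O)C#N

C13H14NO3-

Heavy atoms from the SMILES: 13 C, 1 N, 3 O.
Implicit hydrogens by atom environment:
  5 × C (aromatic): no H
  3 × C: 2 H each → 6
  2 × C: 3 H each → 6
  2 × C: no H
  1 × C (aromatic): 1 H
  1 × N: no H
  1 × O: 1 H
  1 × O: no H
  1 × O (charge -1): no H
  Total hydrogens = 14.
Net charge -1.
Molecular formula: C13H14NO3-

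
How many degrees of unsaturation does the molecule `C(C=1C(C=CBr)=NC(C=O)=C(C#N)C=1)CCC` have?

Molecular formula from the SMILES: C13H13BrN2O.
DoU = (2C + 2 + N − H − X)/2 = (2·13 + 2 + 2 − 13 − 1)/2 = 16/2 = 8.
(Structurally: 1 ring(s) + 7 π bond(s) = 8.)

8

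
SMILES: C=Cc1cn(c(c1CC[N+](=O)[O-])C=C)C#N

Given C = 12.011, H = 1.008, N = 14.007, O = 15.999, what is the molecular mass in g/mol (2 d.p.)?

217.23

Molecular formula: C11H11N3O2.
M = 11×12.011 + 11×1.008 + 3×14.007 + 2×15.999 = 217.23 g/mol.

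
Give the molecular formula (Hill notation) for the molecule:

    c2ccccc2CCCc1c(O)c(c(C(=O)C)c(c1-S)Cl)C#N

C18H16ClNO2S

Heavy atoms from the SMILES: 18 C, 1 Cl, 1 N, 2 O, 1 S.
Implicit hydrogens by atom environment:
  7 × C (aromatic): no H
  5 × C (aromatic): 1 H each → 5
  3 × C: 2 H each → 6
  2 × C: no H
  1 × C: 3 H
  1 × Cl: no H
  1 × N: no H
  1 × O: 1 H
  1 × O: no H
  1 × S: 1 H
  Total hydrogens = 16.
Molecular formula: C18H16ClNO2S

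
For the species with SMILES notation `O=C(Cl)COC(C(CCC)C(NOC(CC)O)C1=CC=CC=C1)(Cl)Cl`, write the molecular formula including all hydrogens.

C17H24Cl3NO4

Heavy atoms from the SMILES: 17 C, 3 Cl, 1 N, 4 O.
Implicit hydrogens by atom environment:
  5 × C (aromatic): 1 H each → 5
  4 × C: 2 H each → 8
  3 × C: 1 H each → 3
  3 × Cl: no H
  3 × O: no H
  2 × C: 3 H each → 6
  2 × C: no H
  1 × C (aromatic): no H
  1 × N: 1 H
  1 × O: 1 H
  Total hydrogens = 24.
Molecular formula: C17H24Cl3NO4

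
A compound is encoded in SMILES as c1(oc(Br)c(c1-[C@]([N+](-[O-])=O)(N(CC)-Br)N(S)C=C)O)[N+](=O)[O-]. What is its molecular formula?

Heavy atoms from the SMILES: 2 Br, 9 C, 4 N, 6 O, 1 S.
Implicit hydrogens by atom environment:
  4 × C (aromatic): no H
  2 × Br: no H
  2 × C: 2 H each → 4
  2 × N: no H
  2 × N (charge +1): no H
  2 × O: no H
  2 × O (charge -1): no H
  1 × C: 3 H
  1 × C: 1 H
  1 × C: no H
  1 × O: 1 H
  1 × O (aromatic): no H
  1 × S: 1 H
  Total hydrogens = 10.
Molecular formula: C9H10Br2N4O6S

C9H10Br2N4O6S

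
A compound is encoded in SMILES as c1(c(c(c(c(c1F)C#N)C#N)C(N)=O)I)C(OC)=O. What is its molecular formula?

Heavy atoms from the SMILES: 11 C, 1 F, 1 I, 3 N, 3 O.
Implicit hydrogens by atom environment:
  6 × C (aromatic): no H
  4 × C: no H
  3 × O: no H
  2 × N: no H
  1 × C: 3 H
  1 × F: no H
  1 × I: no H
  1 × N: 2 H
  Total hydrogens = 5.
Molecular formula: C11H5FIN3O3

C11H5FIN3O3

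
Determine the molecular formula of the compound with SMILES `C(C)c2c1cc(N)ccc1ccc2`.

Heavy atoms from the SMILES: 12 C, 1 N.
Implicit hydrogens by atom environment:
  6 × C (aromatic): 1 H each → 6
  4 × C (aromatic): no H
  1 × C: 3 H
  1 × C: 2 H
  1 × N: 2 H
  Total hydrogens = 13.
Molecular formula: C12H13N

C12H13N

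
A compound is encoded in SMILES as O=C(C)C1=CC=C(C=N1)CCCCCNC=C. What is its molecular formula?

Heavy atoms from the SMILES: 14 C, 2 N, 1 O.
Implicit hydrogens by atom environment:
  6 × C: 2 H each → 12
  3 × C (aromatic): 1 H each → 3
  2 × C (aromatic): no H
  1 × C: 3 H
  1 × C: 1 H
  1 × C: no H
  1 × N: 1 H
  1 × N (aromatic): no H
  1 × O: no H
  Total hydrogens = 20.
Molecular formula: C14H20N2O

C14H20N2O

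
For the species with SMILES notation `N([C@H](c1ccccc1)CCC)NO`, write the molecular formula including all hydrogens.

Heavy atoms from the SMILES: 10 C, 2 N, 1 O.
Implicit hydrogens by atom environment:
  5 × C (aromatic): 1 H each → 5
  2 × C: 2 H each → 4
  2 × N: 1 H each → 2
  1 × C: 3 H
  1 × C: 1 H
  1 × C (aromatic): no H
  1 × O: 1 H
  Total hydrogens = 16.
Molecular formula: C10H16N2O

C10H16N2O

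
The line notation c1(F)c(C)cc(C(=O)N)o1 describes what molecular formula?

C6H6FNO2

Heavy atoms from the SMILES: 6 C, 1 F, 1 N, 2 O.
Implicit hydrogens by atom environment:
  3 × C (aromatic): no H
  1 × C: 3 H
  1 × C (aromatic): 1 H
  1 × C: no H
  1 × F: no H
  1 × N: 2 H
  1 × O (aromatic): no H
  1 × O: no H
  Total hydrogens = 6.
Molecular formula: C6H6FNO2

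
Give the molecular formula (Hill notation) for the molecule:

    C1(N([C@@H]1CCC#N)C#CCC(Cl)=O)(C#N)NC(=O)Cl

Heavy atoms from the SMILES: 11 C, 2 Cl, 4 N, 2 O.
Implicit hydrogens by atom environment:
  7 × C: no H
  3 × C: 2 H each → 6
  3 × N: no H
  2 × Cl: no H
  2 × O: no H
  1 × C: 1 H
  1 × N: 1 H
  Total hydrogens = 8.
Molecular formula: C11H8Cl2N4O2

C11H8Cl2N4O2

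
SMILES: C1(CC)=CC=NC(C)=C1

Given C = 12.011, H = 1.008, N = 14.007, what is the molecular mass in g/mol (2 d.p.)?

121.18

Molecular formula: C8H11N.
M = 8×12.011 + 11×1.008 + 1×14.007 = 121.18 g/mol.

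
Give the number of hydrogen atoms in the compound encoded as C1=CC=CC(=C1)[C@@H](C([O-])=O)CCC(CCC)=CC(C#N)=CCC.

24

Hydrogens are implicit in SMILES; fill each atom to its normal valence:
  5 × C: 2 H each → 10
  5 × C (aromatic): 1 H each → 5
  4 × C: no H
  3 × C: 1 H each → 3
  2 × C: 3 H each → 6
  1 × C (aromatic): no H
  1 × N: no H
  1 × O: no H
  1 × O (charge -1): no H
  Total hydrogens = 24.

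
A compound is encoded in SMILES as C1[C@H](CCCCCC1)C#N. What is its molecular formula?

C9H15N

Heavy atoms from the SMILES: 9 C, 1 N.
Implicit hydrogens by atom environment:
  7 × C: 2 H each → 14
  1 × C: 1 H
  1 × C: no H
  1 × N: no H
  Total hydrogens = 15.
Molecular formula: C9H15N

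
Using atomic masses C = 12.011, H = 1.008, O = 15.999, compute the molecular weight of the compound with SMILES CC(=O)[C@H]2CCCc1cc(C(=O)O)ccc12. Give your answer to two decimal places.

Molecular formula: C13H14O3.
M = 13×12.011 + 14×1.008 + 3×15.999 = 218.25 g/mol.

218.25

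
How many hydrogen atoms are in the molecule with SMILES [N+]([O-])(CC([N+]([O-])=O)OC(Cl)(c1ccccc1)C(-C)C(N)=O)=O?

Hydrogens are implicit in SMILES; fill each atom to its normal valence:
  5 × C (aromatic): 1 H each → 5
  4 × O: no H
  2 × C: 1 H each → 2
  2 × C: no H
  2 × N (charge +1): no H
  2 × O (charge -1): no H
  1 × C: 3 H
  1 × C: 2 H
  1 × C (aromatic): no H
  1 × Cl: no H
  1 × N: 2 H
  Total hydrogens = 14.

14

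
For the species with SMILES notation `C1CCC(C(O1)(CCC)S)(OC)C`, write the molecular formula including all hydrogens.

C10H20O2S

Heavy atoms from the SMILES: 10 C, 2 O, 1 S.
Implicit hydrogens by atom environment:
  5 × C: 2 H each → 10
  3 × C: 3 H each → 9
  2 × C: no H
  2 × O: no H
  1 × S: 1 H
  Total hydrogens = 20.
Molecular formula: C10H20O2S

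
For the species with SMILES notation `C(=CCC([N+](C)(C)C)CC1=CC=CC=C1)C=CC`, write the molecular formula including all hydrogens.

C17H26N+

Heavy atoms from the SMILES: 17 C, 1 N.
Implicit hydrogens by atom environment:
  5 × C: 1 H each → 5
  5 × C (aromatic): 1 H each → 5
  4 × C: 3 H each → 12
  2 × C: 2 H each → 4
  1 × C (aromatic): no H
  1 × N (charge +1): no H
  Total hydrogens = 26.
Net charge +1.
Molecular formula: C17H26N+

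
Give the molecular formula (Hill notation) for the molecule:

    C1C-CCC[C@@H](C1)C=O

C8H14O

Heavy atoms from the SMILES: 8 C, 1 O.
Implicit hydrogens by atom environment:
  6 × C: 2 H each → 12
  2 × C: 1 H each → 2
  1 × O: no H
  Total hydrogens = 14.
Molecular formula: C8H14O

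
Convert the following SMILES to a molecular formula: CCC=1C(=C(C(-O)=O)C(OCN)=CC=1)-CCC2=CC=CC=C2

C18H21NO3

Heavy atoms from the SMILES: 18 C, 1 N, 3 O.
Implicit hydrogens by atom environment:
  7 × C (aromatic): 1 H each → 7
  5 × C (aromatic): no H
  4 × C: 2 H each → 8
  2 × O: no H
  1 × C: 3 H
  1 × C: no H
  1 × N: 2 H
  1 × O: 1 H
  Total hydrogens = 21.
Molecular formula: C18H21NO3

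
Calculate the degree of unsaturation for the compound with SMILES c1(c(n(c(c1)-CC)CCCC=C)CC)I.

Molecular formula from the SMILES: C13H20IN.
DoU = (2C + 2 + N − H − X)/2 = (2·13 + 2 + 1 − 20 − 1)/2 = 8/2 = 4.
(Structurally: 1 ring(s) + 3 π bond(s) = 4.)

4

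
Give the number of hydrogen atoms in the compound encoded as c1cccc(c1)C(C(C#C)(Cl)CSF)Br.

Hydrogens are implicit in SMILES; fill each atom to its normal valence:
  5 × C (aromatic): 1 H each → 5
  2 × C: 1 H each → 2
  2 × C: no H
  1 × Br: no H
  1 × C: 2 H
  1 × C (aromatic): no H
  1 × Cl: no H
  1 × F: no H
  1 × S: no H
  Total hydrogens = 9.

9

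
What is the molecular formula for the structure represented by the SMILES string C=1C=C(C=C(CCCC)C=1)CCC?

Heavy atoms from the SMILES: 13 C.
Implicit hydrogens by atom environment:
  5 × C: 2 H each → 10
  4 × C (aromatic): 1 H each → 4
  2 × C: 3 H each → 6
  2 × C (aromatic): no H
  Total hydrogens = 20.
Molecular formula: C13H20

C13H20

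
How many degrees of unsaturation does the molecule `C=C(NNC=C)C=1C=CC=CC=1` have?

6

Molecular formula from the SMILES: C10H12N2.
DoU = (2C + 2 + N − H − X)/2 = (2·10 + 2 + 2 − 12 − 0)/2 = 12/2 = 6.
(Structurally: 1 ring(s) + 5 π bond(s) = 6.)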